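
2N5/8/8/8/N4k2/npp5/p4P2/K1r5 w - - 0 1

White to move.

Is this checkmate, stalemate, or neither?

checkmate

White to move; white king on a1.
In check: yes, from the black rook on c1.
King squares — b1: attacked by Rc1; a2: attacked by Pb3; b2: attacked by Pc3.
Legal moves for White: none.
In check with no legal moves → checkmate.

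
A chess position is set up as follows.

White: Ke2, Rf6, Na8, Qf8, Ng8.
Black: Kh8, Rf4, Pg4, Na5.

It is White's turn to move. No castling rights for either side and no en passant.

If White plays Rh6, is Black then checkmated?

yes

After Rh6: black king on h8; in check: yes, from the white rook on h6.
King squares — g7: attacked by Qf8; h7: attacked by Rh6; g8: attacked by Qf8.
Black has no legal moves → checkmate.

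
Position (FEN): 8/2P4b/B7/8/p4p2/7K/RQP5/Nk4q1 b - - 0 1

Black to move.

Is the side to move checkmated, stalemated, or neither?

Black to move; black king on b1.
In check: yes, from the white queen on b2.
King squares — a1: attacked by Ra2; c1: attacked by Qb2; a2: attacked by Qb2; b2: attacked by Ra2; c2: attacked by Na1.
Legal moves for Black: none.
In check with no legal moves → checkmate.

checkmate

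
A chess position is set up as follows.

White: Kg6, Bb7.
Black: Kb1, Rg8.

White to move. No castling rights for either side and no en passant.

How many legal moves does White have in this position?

White to move; king on g6.
In check: yes, from the black rook on g8.
Legal moves: Kh7, Kf7, Kh6, Kf6, Kh5, Kf5.
Count: 6.

6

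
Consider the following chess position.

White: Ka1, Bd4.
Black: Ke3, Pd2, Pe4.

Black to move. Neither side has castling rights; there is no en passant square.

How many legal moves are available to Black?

Black to move; king on e3.
In check: yes, from the white bishop on d4.
Legal moves: Kf4, Kxd4, Kf3, Kd3, Ke2.
Count: 5.

5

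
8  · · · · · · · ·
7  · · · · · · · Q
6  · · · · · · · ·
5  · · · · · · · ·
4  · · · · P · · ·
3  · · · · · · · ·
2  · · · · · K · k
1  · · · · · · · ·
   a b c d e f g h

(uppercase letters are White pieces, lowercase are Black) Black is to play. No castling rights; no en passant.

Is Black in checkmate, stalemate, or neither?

Black to move; black king on h2.
In check: yes, from the white queen on h7.
King squares — g1: attacked by Kf2; h1: attacked by Qh7; g2: attacked by Kf2; g3: attacked by Kf2; h3: attacked by Qh7.
Legal moves for Black: none.
In check with no legal moves → checkmate.

checkmate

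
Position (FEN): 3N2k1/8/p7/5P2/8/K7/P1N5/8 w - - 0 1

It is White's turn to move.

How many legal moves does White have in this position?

White to move; king on a3.
In check: no.
Legal moves: Nf7, Nb7, Ne6, Nc6, Kb4, Ka4, Kb3, Kb2, Nd4, Nb4, Ne3, Ne1, Na1, f6.
Count: 14.

14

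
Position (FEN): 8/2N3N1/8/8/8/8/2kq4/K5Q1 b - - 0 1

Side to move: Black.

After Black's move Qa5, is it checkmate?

After Qa5: white king on a1; in check: yes, from the black queen on a5.
King squares — b1: attacked by Kc2; a2: attacked by Qa5; b2: attacked by Kc2.
White has no legal moves → checkmate.

yes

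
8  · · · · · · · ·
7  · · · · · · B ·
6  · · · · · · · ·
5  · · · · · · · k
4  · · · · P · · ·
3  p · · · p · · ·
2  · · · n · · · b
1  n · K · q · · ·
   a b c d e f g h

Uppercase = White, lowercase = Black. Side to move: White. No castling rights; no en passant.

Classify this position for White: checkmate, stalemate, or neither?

White to move; white king on c1.
In check: yes, from the black queen on e1.
King squares — b1: attacked by Qe1; d1: attacked by Qe1; b2: attacked by Pa3; c2: attacked by Na1; d2: attacked by Qe1.
Legal moves for White: none.
In check with no legal moves → checkmate.

checkmate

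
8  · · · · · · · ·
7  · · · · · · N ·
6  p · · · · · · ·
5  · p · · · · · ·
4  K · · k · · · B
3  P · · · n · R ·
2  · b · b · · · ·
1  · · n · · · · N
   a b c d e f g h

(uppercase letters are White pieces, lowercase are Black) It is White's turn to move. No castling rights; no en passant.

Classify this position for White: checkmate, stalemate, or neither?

White to move; white king on a4.
In check: yes, from the black pawn on b5.
King squares — a3: own pawn; b3: attacked by Nc1; b4: attacked by Bd2; a5: attacked by Bd2; b5: attacked by Pa6.
Legal moves for White: none.
In check with no legal moves → checkmate.

checkmate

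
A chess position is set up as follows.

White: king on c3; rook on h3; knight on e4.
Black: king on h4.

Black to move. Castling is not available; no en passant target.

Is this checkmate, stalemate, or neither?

neither

Black to move; black king on h4.
In check: yes, from the white rook on h3.
King squares — g3: attacked by Rh3; h3: available; g4: available; g5: attacked by Ne4; h5: attacked by Rh3.
Legal moves for Black: Kg4, Kxh3.
Black is in check but has 2 legal moves → neither.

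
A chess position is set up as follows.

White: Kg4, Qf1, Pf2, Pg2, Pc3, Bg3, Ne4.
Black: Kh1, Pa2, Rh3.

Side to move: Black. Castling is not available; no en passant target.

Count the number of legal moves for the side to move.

Black to move; king on h1.
In check: yes, from the white queen on f1.
Legal moves: none.
Count: 0.

0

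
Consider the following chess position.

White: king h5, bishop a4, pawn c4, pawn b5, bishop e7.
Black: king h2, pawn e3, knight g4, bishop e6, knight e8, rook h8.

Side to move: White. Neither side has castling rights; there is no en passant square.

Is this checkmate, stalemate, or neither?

White to move; white king on h5.
In check: yes, from the black rook on h8.
Legal moves for White: Kg6, Kg5.
White is in check but has 2 legal moves → neither.

neither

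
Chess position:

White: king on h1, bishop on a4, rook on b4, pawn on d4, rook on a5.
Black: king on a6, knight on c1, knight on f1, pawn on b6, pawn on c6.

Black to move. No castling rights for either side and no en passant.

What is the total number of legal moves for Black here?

3

Black to move; king on a6.
In check: yes, from the white rook on a5.
Legal moves: Kb7, Kxa5, bxa5.
Count: 3.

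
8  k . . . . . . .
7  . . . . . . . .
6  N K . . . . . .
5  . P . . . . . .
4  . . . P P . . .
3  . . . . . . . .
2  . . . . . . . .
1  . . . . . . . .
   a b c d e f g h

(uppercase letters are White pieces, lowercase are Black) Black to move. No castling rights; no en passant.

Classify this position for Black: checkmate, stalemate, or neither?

stalemate

Black to move; black king on a8.
In check: no.
King squares — a7: attacked by Kb6; b7: attacked by Kb6; b8: attacked by Na6.
Legal moves for Black: none.
Not in check and no legal moves → stalemate.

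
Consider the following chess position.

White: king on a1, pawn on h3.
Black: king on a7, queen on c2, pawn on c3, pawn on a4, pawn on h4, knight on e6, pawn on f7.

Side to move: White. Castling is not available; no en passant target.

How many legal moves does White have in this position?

White to move; king on a1.
In check: no.
Legal moves: none.
Count: 0.

0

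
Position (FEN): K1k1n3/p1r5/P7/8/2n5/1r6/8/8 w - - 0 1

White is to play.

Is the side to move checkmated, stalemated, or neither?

stalemate

White to move; white king on a8.
In check: no.
King squares — a7: attacked by Rc7; b7: attacked by Rb3; b8: attacked by Rb3.
Legal moves for White: none.
Not in check and no legal moves → stalemate.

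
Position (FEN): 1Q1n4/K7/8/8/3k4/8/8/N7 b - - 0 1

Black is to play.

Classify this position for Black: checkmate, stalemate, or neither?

Black to move; black king on d4.
In check: no.
Legal moves for Black: Nf7, Nb7, Ne6, Nc6+, Kd5, Kc5, Ke4, Kc4, Ke3, Kd3, Kc3.
Black has 11 legal moves and is not in check → neither.

neither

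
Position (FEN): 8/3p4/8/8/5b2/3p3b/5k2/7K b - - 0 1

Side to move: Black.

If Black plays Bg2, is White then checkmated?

yes

After Bg2: white king on h1; in check: yes, from the black bishop on g2.
King squares — g1: attacked by Kf2; g2: attacked by Kf2; h2: attacked by Bf4.
White has no legal moves → checkmate.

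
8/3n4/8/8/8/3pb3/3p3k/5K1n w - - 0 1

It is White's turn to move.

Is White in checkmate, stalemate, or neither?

White to move; white king on f1.
In check: no.
King squares — e1: attacked by Pd2; g1: attacked by Kh2; e2: attacked by Pd3; f2: attacked by Nh1; g2: attacked by Kh2.
Legal moves for White: none.
Not in check and no legal moves → stalemate.

stalemate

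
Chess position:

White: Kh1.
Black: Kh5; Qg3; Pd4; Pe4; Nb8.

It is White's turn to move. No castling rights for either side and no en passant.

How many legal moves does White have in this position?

0

White to move; king on h1.
In check: no.
Legal moves: none.
Count: 0.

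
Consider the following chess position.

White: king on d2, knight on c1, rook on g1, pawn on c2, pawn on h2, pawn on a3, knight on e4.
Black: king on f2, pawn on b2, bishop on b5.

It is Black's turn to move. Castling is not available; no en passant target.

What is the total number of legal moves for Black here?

2

Black to move; king on f2.
In check: yes, from the white knight on e4.
Legal moves: Kf3, Kxg1.
Count: 2.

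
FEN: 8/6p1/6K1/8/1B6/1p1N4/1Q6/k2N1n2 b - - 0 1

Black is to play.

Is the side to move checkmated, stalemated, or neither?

Black to move; black king on a1.
In check: yes, from the white queen on b2.
King squares — b1: attacked by Qb2; a2: attacked by Qb2; b2: attacked by Nd1.
Legal moves for Black: none.
In check with no legal moves → checkmate.

checkmate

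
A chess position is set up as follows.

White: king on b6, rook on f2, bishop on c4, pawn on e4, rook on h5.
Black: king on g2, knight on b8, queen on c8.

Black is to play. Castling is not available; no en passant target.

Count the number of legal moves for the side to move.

Black to move; king on g2.
In check: yes, from the white rook on f2.
Legal moves: Kg3, Kxf2, Kg1.
Count: 3.

3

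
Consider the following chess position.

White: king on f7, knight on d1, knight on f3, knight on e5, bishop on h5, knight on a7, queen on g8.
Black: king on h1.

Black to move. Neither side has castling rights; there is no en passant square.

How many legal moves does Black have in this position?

0

Black to move; king on h1.
In check: no.
Legal moves: none.
Count: 0.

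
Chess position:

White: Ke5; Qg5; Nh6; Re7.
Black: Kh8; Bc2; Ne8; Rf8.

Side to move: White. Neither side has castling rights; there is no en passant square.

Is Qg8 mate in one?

After Qg8: black king on h8; in check: yes, from the white queen on g8.
Black has 1 legal reply: Rxg8.
In check but a legal move exists → not checkmate.

no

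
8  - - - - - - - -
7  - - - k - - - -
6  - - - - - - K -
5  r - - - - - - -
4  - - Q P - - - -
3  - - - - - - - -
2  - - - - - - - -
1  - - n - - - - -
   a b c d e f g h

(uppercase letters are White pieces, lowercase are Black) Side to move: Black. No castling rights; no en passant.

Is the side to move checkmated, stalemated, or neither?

Black to move; black king on d7.
In check: no.
Legal moves for Black include: Ke8, Kd8, Ke7, Kd6, Ra8, Ra7, Ra6+, Rh5, Rg5+, Rf5, Re5, Rd5, Rc5, Rb5, Ra4, Ra3, Ra2, Ra1, ... (list truncated; more exist).
Black has legal moves and is not in check → neither.

neither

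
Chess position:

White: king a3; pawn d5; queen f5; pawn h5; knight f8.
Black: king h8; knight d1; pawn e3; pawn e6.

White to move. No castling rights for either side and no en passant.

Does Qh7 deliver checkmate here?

yes

After Qh7: black king on h8; in check: yes, from the white queen on h7.
King squares — g7: attacked by Qh7; h7: attacked by Nf8; g8: attacked by Qh7.
Black has no legal moves → checkmate.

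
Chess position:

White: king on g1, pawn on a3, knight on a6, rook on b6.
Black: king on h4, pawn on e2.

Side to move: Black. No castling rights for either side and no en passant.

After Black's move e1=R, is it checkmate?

After e1=R: white king on g1; in check: yes, from the black rook on e1.
White has 3 legal replies: Kh2, Kg2, Kf2.
In check but a legal move exists → not checkmate.

no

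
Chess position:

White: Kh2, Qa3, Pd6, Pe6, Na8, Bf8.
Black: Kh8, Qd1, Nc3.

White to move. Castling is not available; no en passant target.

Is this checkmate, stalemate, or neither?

neither

White to move; white king on h2.
In check: no.
Legal moves for White include: Bg7+, Be7, Bh6, Nc7, Nb6, Qa7, Qa6, Qc5, Qa5, Qb4, Qa4, Qxc3+, Qb3, Qb2, Qa2, Qc1, Qa1, Kh3, ... (list truncated; more exist).
White has legal moves and is not in check → neither.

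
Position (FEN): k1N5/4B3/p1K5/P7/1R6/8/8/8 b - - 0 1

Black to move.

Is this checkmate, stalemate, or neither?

stalemate

Black to move; black king on a8.
In check: no.
King squares — a7: attacked by Nc8; b7: attacked by Rb4; b8: attacked by Rb4.
Legal moves for Black: none.
Not in check and no legal moves → stalemate.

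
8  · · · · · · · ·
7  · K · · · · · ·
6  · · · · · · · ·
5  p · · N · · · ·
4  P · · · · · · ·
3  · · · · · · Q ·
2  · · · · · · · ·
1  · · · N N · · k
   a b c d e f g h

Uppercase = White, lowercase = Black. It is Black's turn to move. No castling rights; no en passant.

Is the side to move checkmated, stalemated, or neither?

stalemate

Black to move; black king on h1.
In check: no.
King squares — g1: attacked by Qg3; g2: attacked by Ne1; h2: attacked by Qg3.
Legal moves for Black: none.
Not in check and no legal moves → stalemate.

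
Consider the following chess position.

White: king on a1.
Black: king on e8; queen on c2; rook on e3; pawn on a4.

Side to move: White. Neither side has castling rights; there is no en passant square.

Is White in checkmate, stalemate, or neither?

White to move; white king on a1.
In check: no.
King squares — b1: attacked by Qc2; a2: attacked by Qc2; b2: attacked by Qc2.
Legal moves for White: none.
Not in check and no legal moves → stalemate.

stalemate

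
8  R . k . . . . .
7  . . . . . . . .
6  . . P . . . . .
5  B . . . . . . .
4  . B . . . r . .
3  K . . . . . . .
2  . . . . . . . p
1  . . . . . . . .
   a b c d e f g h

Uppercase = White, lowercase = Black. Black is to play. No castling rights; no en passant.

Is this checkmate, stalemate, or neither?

Black to move; black king on c8.
In check: yes, from the white rook on a8.
King squares — b7: attacked by Pc6; c7: attacked by Ba5; d7: attacked by Pc6; b8: attacked by Ra8; d8: attacked by Ba5.
Legal moves for Black: none.
In check with no legal moves → checkmate.

checkmate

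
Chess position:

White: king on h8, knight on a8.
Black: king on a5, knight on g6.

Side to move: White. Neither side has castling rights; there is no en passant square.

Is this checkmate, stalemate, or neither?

White to move; white king on h8.
In check: yes, from the black knight on g6.
King squares — g7: available; h7: available; g8: available.
Legal moves for White: Kg8, Kh7, Kg7.
White is in check but has 3 legal moves → neither.

neither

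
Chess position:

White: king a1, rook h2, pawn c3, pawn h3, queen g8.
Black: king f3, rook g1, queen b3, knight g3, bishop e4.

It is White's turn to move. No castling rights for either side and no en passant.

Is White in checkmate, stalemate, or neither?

White to move; white king on a1.
In check: yes, from the black rook on g1.
King squares — b1: attacked by Rg1; a2: attacked by Qb3; b2: attacked by Qb3.
Legal moves for White: none.
In check with no legal moves → checkmate.

checkmate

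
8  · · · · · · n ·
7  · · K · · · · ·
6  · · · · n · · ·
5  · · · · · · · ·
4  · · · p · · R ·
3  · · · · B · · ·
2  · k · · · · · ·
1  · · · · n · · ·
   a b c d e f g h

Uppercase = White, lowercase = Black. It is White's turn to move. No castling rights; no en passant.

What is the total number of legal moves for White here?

7

White to move; king on c7.
In check: yes, from the black knight on e6.
Legal moves: Kc8, Kb8, Kd7, Kb7, Kd6, Kc6, Kb6.
Count: 7.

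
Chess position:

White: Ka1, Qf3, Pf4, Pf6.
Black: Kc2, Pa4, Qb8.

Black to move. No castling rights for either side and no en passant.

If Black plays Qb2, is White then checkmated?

yes

After Qb2: white king on a1; in check: yes, from the black queen on b2.
King squares — b1: attacked by Qb2; a2: attacked by Qb2; b2: attacked by Kc2.
White has no legal moves → checkmate.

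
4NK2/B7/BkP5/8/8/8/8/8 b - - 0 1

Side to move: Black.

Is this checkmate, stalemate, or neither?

Black to move; black king on b6.
In check: yes, from the white bishop on a7.
King squares — a5: available; b5: attacked by Ba6; c5: attacked by Ba7; a6: available; c6: available; a7: available; b7: attacked by Ba6; c7: attacked by Ne8.
Legal moves for Black: Kxa7, Kxc6, Kxa6, Ka5.
Black is in check but has 4 legal moves → neither.

neither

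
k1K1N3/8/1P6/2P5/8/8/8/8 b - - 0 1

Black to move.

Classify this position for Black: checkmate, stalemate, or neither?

Black to move; black king on a8.
In check: no.
King squares — a7: attacked by Pb6; b7: attacked by Kc8; b8: attacked by Kc8.
Legal moves for Black: none.
Not in check and no legal moves → stalemate.

stalemate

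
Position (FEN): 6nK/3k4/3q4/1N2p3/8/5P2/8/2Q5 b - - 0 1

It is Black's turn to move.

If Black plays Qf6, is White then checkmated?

After Qf6: white king on h8; in check: yes, from the black queen on f6.
White has 2 legal replies: Kxg8, Kh7.
In check but a legal move exists → not checkmate.

no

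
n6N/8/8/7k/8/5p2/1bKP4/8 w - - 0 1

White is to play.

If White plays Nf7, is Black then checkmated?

no

After Nf7: black king on h5; in check: no.
Black is not in check, so this cannot be checkmate.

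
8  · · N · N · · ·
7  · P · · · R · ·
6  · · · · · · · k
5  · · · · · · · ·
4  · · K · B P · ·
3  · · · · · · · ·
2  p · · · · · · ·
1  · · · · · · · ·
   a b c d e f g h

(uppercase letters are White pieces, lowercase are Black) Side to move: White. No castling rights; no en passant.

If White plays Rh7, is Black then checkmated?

yes

After Rh7: black king on h6; in check: yes, from the white rook on h7.
King squares — g5: attacked by Pf4; h5: attacked by Rh7; g6: attacked by Be4; g7: attacked by Rh7; h7: attacked by Be4.
Black has no legal moves → checkmate.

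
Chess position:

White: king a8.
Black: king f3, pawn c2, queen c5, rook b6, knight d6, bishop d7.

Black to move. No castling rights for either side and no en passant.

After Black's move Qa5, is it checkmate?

yes

After Qa5: white king on a8; in check: yes, from the black queen on a5.
King squares — a7: attacked by Qa5; b7: attacked by Rb6; b8: attacked by Rb6.
White has no legal moves → checkmate.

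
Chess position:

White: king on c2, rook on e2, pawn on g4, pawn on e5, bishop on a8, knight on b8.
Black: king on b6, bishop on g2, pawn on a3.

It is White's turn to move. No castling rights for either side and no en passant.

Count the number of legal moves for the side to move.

24

White to move; king on c2.
In check: no.
Legal moves: Nd7+, Nc6, Na6, Bb7, Bc6, Bd5, Be4, Bf3, Bxg2, Re4, Re3, Rxg2, Rf2, Rd2, Re1, Kd3, Kc3, Kb3, Kd2, Kd1, Kc1, Kb1, e6, g5.
Count: 24.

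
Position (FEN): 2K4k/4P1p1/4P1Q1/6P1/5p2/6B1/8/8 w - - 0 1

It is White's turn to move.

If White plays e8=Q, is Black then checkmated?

yes

After e8=Q: black king on h8; in check: yes, from the white queen on e8.
King squares — g7: own pawn; h7: attacked by Qg6; g8: attacked by Qe8.
Black has no legal moves → checkmate.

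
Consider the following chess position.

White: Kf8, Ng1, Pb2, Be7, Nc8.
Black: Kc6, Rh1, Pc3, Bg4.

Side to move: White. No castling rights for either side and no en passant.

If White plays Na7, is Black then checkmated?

no

After Na7: black king on c6; in check: yes, from the white knight on a7.
Black has 5 legal replies: Kd7, Kc7, Kb7, Kb6, Kd5.
In check but a legal move exists → not checkmate.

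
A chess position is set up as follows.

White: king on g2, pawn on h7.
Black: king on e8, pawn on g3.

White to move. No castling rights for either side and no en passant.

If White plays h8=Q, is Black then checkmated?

no

After h8=Q: black king on e8; in check: yes, from the white queen on h8.
Black has 3 legal replies: Kf7, Ke7, Kd7.
In check but a legal move exists → not checkmate.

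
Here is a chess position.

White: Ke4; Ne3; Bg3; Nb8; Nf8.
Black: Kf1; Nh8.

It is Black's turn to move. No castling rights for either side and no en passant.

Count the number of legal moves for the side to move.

Black to move; king on f1.
In check: yes, from the white knight on e3.
Legal moves: Ke2, Kg1.
Count: 2.

2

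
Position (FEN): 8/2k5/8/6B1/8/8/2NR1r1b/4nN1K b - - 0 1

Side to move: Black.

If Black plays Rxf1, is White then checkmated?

After Rxf1: white king on h1; in check: yes, from the black rook on f1.
White has 1 legal reply: Kxh2.
In check but a legal move exists → not checkmate.

no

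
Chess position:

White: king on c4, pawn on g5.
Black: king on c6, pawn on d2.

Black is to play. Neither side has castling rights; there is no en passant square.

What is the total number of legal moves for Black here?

Black to move; king on c6.
In check: no.
Legal moves: Kd7, Kc7, Kb7, Kd6, Kb6, d1=Q, d1=R, d1=B, d1=N.
Count: 9.

9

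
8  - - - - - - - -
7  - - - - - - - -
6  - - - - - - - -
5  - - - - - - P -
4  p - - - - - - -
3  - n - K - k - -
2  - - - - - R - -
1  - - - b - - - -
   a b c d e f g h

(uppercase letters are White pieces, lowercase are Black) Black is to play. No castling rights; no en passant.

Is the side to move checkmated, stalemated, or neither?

Black to move; black king on f3.
In check: yes, from the white rook on f2.
Legal moves for Black: Kg4, Kg3, Kxf2.
Black is in check but has 3 legal moves → neither.

neither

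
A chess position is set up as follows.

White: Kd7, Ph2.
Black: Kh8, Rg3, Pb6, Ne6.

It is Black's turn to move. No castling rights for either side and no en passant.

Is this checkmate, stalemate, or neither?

Black to move; black king on h8.
In check: no.
Legal moves for Black include: Kg8, Kh7, Kg7, Nf8+, Nd8, Ng7, Nc7, Ng5, Nc5+, Nf4, Nd4, Rg8, Rg7+, Rg6, Rg5, Rg4, Rh3, Rf3, ... (list truncated; more exist).
Black has legal moves and is not in check → neither.

neither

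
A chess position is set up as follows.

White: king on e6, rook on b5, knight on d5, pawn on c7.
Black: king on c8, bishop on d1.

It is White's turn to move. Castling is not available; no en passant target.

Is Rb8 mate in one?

yes

After Rb8: black king on c8; in check: yes, from the white rook on b8.
King squares — b7: attacked by Rb8; c7: attacked by Nd5; d7: attacked by Ke6; b8: attacked by Pc7; d8: attacked by Pc7.
Black has no legal moves → checkmate.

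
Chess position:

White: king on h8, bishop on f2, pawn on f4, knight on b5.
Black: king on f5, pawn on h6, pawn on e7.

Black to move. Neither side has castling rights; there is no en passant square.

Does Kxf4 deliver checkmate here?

no

After Kxf4: white king on h8; in check: no.
White is not in check, so this cannot be checkmate.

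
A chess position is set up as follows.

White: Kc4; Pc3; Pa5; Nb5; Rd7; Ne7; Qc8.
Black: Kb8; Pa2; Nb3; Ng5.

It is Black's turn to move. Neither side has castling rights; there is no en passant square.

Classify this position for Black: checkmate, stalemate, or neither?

checkmate

Black to move; black king on b8.
In check: yes, from the white queen on c8.
King squares — a7: attacked by Nb5; b7: attacked by Rd7; c7: attacked by Nb5; a8: attacked by Qc8; c8: attacked by Ne7.
Legal moves for Black: none.
In check with no legal moves → checkmate.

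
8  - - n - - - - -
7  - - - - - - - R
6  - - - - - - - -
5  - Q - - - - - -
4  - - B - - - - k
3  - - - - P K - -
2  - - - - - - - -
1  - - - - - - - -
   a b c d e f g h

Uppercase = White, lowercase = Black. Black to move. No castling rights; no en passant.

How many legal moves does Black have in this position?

Black to move; king on h4.
In check: yes, from the white rook on h7.
Legal moves: none.
Count: 0.

0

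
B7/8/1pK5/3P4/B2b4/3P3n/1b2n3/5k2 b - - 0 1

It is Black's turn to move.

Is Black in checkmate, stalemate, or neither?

Black to move; black king on f1.
In check: no.
Legal moves for Black include: Bh8, Bg7, Bf6, Be5, Bc5, Be3, Bdc3, Bf2, Bg1, Ng5, Nhf4, Nf2, Nhg1, Nef4, Ng3, Nc3, Neg1, Nc1, ... (list truncated; more exist).
Black has legal moves and is not in check → neither.

neither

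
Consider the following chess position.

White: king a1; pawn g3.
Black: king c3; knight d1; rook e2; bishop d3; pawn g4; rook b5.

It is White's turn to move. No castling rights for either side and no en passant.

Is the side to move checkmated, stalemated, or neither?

stalemate

White to move; white king on a1.
In check: no.
King squares — b1: attacked by Bd3; a2: attacked by Re2; b2: attacked by Nd1.
Legal moves for White: none.
Not in check and no legal moves → stalemate.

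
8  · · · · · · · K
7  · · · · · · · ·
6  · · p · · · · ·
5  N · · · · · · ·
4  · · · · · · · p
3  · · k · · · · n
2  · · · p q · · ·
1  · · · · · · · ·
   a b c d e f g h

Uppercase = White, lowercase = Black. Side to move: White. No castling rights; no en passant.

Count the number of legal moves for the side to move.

7

White to move; king on h8.
In check: no.
Legal moves: Kg8, Kh7, Kg7, Nb7, Nxc6, Nc4, Nb3.
Count: 7.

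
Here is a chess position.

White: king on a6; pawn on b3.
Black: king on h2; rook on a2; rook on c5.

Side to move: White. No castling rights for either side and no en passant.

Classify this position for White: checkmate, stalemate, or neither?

neither

White to move; white king on a6.
In check: yes, from the black rook on a2.
King squares — a5: attacked by Ra2; b5: attacked by Rc5; b6: available; a7: attacked by Ra2; b7: available.
Legal moves for White: Kb7, Kb6.
White is in check but has 2 legal moves → neither.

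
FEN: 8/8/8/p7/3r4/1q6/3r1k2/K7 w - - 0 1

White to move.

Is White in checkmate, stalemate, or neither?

White to move; white king on a1.
In check: no.
King squares — b1: attacked by Qb3; a2: attacked by Rd2; b2: attacked by Rd2.
Legal moves for White: none.
Not in check and no legal moves → stalemate.

stalemate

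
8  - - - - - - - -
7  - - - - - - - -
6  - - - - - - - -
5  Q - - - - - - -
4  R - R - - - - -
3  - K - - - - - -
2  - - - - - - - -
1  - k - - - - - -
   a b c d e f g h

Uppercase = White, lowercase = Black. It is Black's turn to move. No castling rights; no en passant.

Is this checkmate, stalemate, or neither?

Black to move; black king on b1.
In check: no.
King squares — a1: attacked by Ra4; c1: attacked by Rc4; a2: attacked by Kb3; b2: attacked by Kb3; c2: attacked by Kb3.
Legal moves for Black: none.
Not in check and no legal moves → stalemate.

stalemate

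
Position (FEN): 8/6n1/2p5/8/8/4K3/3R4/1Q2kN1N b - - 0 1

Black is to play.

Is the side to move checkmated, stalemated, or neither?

checkmate

Black to move; black king on e1.
In check: yes, from the white queen on b1.
King squares — d1: attacked by Qb1; f1: attacked by Qb1; d2: attacked by Nf1; e2: attacked by Rd2; f2: attacked by Nh1.
Legal moves for Black: none.
In check with no legal moves → checkmate.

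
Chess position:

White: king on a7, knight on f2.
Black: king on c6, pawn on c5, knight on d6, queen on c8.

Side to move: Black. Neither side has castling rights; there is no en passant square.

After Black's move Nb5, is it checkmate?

yes

After Nb5: white king on a7; in check: yes, from the black knight on b5.
King squares — a6: attacked by Qc8; b6: attacked by Kc6; b7: attacked by Kc6; a8: attacked by Qc8; b8: attacked by Qc8.
White has no legal moves → checkmate.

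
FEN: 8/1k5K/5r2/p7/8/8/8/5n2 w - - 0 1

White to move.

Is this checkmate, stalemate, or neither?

White to move; white king on h7.
In check: no.
Legal moves for White: Kh8, Kg8, Kg7.
White has 3 legal moves and is not in check → neither.

neither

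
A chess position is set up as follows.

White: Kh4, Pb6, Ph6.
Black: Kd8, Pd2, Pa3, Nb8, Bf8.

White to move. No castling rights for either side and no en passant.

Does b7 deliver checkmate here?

After b7: black king on d8; in check: no.
Black is not in check, so this cannot be checkmate.

no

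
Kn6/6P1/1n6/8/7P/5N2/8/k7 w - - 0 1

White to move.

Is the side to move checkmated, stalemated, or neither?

White to move; white king on a8.
In check: yes, from the black knight on b6.
Legal moves for White: Kxb8, Kb7, Ka7.
White is in check but has 3 legal moves → neither.

neither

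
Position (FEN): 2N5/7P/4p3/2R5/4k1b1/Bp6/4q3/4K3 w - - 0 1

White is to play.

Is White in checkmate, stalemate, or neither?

checkmate

White to move; white king on e1.
In check: yes, from the black queen on e2.
King squares — d1: attacked by Qe2; f1: attacked by Qe2; d2: attacked by Qe2; e2: attacked by Bg4; f2: attacked by Qe2.
Legal moves for White: none.
In check with no legal moves → checkmate.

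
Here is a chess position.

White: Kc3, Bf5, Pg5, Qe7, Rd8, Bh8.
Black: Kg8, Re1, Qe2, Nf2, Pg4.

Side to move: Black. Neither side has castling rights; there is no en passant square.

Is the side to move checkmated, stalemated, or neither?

checkmate

Black to move; black king on g8.
In check: yes, from the white rook on d8.
King squares — f7: attacked by Qe7; g7: attacked by Qe7; h7: attacked by Bf5; f8: attacked by Qe7; h8: attacked by Rd8.
Legal moves for Black: none.
In check with no legal moves → checkmate.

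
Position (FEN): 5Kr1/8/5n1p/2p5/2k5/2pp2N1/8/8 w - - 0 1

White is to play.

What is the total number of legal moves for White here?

2

White to move; king on f8.
In check: yes, from the black rook on g8.
Legal moves: Kf7, Ke7.
Count: 2.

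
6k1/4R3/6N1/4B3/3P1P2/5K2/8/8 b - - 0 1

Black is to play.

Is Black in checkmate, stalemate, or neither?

Black to move; black king on g8.
In check: no.
King squares — f7: attacked by Re7; g7: attacked by Be5; h7: attacked by Re7; f8: attacked by Ng6; h8: attacked by Be5.
Legal moves for Black: none.
Not in check and no legal moves → stalemate.

stalemate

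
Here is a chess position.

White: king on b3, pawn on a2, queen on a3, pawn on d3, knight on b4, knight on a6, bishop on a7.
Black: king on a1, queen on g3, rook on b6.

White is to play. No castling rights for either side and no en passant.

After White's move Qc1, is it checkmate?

yes

After Qc1: black king on a1; in check: yes, from the white queen on c1.
King squares — b1: attacked by Qc1; a2: attacked by Kb3; b2: attacked by Qc1.
Black has no legal moves → checkmate.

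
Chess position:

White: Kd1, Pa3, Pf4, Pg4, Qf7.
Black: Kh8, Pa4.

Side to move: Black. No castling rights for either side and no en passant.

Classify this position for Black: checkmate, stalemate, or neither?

Black to move; black king on h8.
In check: no.
King squares — g7: attacked by Qf7; h7: attacked by Qf7; g8: attacked by Qf7.
Legal moves for Black: none.
Not in check and no legal moves → stalemate.

stalemate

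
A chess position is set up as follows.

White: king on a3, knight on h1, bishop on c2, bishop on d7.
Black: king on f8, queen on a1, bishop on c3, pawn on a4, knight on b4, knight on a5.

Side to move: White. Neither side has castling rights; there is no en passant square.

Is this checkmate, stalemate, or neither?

checkmate

White to move; white king on a3.
In check: yes, from the black queen on a1.
King squares — a2: attacked by Qa1; b2: attacked by Qa1; b3: attacked by Pa4; a4: attacked by Qa1; b4: attacked by Bc3.
Legal moves for White: none.
In check with no legal moves → checkmate.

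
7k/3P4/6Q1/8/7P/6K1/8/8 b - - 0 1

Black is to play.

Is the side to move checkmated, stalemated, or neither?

stalemate

Black to move; black king on h8.
In check: no.
King squares — g7: attacked by Qg6; h7: attacked by Qg6; g8: attacked by Qg6.
Legal moves for Black: none.
Not in check and no legal moves → stalemate.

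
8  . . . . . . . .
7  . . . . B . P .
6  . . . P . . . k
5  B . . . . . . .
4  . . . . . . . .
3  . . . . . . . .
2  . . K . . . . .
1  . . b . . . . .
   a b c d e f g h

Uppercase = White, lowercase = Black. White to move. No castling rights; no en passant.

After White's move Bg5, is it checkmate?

After Bg5: black king on h6; in check: yes, from the white bishop on g5.
Black has 6 legal replies: Kh7, Kxg7, Kg6, Kh5, Kxg5, Bxg5.
In check but a legal move exists → not checkmate.

no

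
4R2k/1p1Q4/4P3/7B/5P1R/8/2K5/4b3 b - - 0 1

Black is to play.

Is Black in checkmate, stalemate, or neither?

checkmate

Black to move; black king on h8.
In check: yes, from the white rook on e8.
King squares — g7: attacked by Qd7; h7: attacked by Qd7; g8: attacked by Re8.
Legal moves for Black: none.
In check with no legal moves → checkmate.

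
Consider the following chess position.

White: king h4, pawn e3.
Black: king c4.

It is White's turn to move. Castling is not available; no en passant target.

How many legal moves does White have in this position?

White to move; king on h4.
In check: no.
Legal moves: Kh5, Kg5, Kg4, Kh3, Kg3, e4.
Count: 6.

6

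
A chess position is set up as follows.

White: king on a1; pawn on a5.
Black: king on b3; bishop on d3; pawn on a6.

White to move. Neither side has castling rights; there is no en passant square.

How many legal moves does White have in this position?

0

White to move; king on a1.
In check: no.
Legal moves: none.
Count: 0.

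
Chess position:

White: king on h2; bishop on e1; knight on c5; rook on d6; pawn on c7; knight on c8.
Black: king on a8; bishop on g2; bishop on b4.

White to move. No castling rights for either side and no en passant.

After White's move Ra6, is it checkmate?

After Ra6: black king on a8; in check: yes, from the white rook on a6.
King squares — a7: attacked by Ra6; b7: attacked by Nc5; b8: attacked by Pc7.
Black has no legal moves → checkmate.

yes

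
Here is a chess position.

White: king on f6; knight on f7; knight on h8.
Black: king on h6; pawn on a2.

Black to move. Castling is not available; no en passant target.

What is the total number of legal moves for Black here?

2

Black to move; king on h6.
In check: yes, from the white knight on f7.
Legal moves: Kh7, Kh5.
Count: 2.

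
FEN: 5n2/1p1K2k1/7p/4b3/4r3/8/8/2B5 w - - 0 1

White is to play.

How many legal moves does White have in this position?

White to move; king on d7.
In check: yes, from the black knight on f8.
Legal moves: Ke8, Kd8, Kc8, Ke7.
Count: 4.

4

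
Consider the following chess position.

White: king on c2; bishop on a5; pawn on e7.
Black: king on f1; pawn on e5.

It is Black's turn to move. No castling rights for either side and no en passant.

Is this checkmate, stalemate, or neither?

Black to move; black king on f1.
In check: no.
Legal moves for Black: Kg2, Kf2, Ke2, Kg1, e4.
Black has 5 legal moves and is not in check → neither.

neither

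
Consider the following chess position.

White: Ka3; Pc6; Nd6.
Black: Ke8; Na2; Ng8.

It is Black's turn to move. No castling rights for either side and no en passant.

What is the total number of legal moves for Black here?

3

Black to move; king on e8.
In check: yes, from the white knight on d6.
Legal moves: Kf8, Kd8, Ke7.
Count: 3.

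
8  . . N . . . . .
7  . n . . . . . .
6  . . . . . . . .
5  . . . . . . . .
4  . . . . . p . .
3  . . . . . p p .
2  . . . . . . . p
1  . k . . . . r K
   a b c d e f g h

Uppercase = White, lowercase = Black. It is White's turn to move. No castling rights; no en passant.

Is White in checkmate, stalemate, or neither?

White to move; white king on h1.
In check: yes, from the black rook on g1.
King squares — g1: attacked by Ph2; g2: attacked by Rg1; h2: attacked by Pg3.
Legal moves for White: none.
In check with no legal moves → checkmate.

checkmate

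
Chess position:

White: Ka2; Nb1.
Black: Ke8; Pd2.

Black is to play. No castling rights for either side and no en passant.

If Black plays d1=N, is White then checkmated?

no

After d1=N: white king on a2; in check: no.
White is not in check, so this cannot be checkmate.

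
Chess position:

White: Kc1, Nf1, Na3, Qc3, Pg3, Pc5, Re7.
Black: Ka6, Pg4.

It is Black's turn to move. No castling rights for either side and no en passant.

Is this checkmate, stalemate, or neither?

Black to move; black king on a6.
In check: no.
King squares — a5: attacked by Qc3; b5: attacked by Na3; b6: attacked by Pc5; a7: attacked by Re7; b7: attacked by Re7.
Legal moves for Black: none.
Not in check and no legal moves → stalemate.

stalemate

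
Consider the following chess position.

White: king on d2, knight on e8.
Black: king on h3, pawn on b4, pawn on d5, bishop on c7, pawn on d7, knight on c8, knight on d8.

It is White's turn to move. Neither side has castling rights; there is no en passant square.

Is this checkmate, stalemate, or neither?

neither

White to move; white king on d2.
In check: no.
Legal moves for White: Ng7, Nxc7, Nf6, Nd6, Ke3, Kd3, Ke2, Kc2, Ke1, Kd1, Kc1.
White has 11 legal moves and is not in check → neither.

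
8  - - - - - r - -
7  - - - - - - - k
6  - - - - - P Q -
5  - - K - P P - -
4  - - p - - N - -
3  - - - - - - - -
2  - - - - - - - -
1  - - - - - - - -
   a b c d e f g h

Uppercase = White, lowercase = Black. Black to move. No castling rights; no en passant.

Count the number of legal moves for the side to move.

1

Black to move; king on h7.
In check: yes, from the white queen on g6.
Legal moves: Kh8.
Count: 1.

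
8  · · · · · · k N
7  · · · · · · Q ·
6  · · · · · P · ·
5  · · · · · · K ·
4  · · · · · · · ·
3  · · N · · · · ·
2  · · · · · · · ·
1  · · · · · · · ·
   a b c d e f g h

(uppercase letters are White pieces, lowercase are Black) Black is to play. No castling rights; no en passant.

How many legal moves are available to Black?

0

Black to move; king on g8.
In check: yes, from the white queen on g7.
Legal moves: none.
Count: 0.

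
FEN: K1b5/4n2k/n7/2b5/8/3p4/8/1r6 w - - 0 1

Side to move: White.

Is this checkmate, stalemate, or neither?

White to move; white king on a8.
In check: no.
King squares — a7: attacked by Bc5; b7: attacked by Rb1; b8: attacked by Rb1.
Legal moves for White: none.
Not in check and no legal moves → stalemate.

stalemate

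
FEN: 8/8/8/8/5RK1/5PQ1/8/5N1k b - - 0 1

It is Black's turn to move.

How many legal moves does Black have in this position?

Black to move; king on h1.
In check: no.
Legal moves: none.
Count: 0.

0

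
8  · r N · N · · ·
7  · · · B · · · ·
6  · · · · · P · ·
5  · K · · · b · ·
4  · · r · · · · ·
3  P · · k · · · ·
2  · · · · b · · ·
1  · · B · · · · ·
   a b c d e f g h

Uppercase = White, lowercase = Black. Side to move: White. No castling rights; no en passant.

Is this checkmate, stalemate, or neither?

White to move; white king on b5.
In check: yes, from the black rook on b8.
King squares — a4: attacked by Rc4; b4: attacked by Rc4; c4: attacked by Kd3; a5: available; c5: attacked by Rc4; a6: available; b6: attacked by Rb8; c6: attacked by Rc4.
Legal moves for White: Ka6, Ka5, Nb6.
White is in check but has 3 legal moves → neither.

neither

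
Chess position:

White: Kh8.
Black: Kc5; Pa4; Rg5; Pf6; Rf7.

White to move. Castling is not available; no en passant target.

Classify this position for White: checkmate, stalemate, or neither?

stalemate

White to move; white king on h8.
In check: no.
King squares — g7: attacked by Rg5; h7: attacked by Rf7; g8: attacked by Rg5.
Legal moves for White: none.
Not in check and no legal moves → stalemate.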